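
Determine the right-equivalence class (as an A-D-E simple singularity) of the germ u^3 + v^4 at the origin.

The Hessian of f at 0 has rank 0. Corank 2; j^3 = u^3 is a perfect cube, so E-series; the 4-jet and mu = 6 give E_6.

E_6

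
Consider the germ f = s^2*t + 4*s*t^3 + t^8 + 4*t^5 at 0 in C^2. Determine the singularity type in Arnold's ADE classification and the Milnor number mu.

The Hessian of f at 0 is [[0, 0], [0, 0]] with rank 0, so corank 2. A Groebner basis of the Jacobian ideal J(f) in C{s,t} is {s^4, s^3*t - s^2 - 2*s*t^2, s^3/2 + s^2*t^2, s*t/2 + t^3}; counting standard monomials gives mu = 9. Corank 2; j^3 = s^2*t has shape L^2 M (L != M), so D-series; mu = 9 gives D_9.

Type D_9, Milnor number mu = 9.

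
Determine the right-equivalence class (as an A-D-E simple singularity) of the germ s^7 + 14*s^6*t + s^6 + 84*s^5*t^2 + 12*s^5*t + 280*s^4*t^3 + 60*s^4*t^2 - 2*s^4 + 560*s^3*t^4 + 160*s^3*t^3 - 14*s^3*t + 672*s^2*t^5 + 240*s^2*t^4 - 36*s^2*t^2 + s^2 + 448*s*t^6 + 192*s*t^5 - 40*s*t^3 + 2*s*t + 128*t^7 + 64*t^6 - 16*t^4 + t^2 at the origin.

A_6

The Hessian of f at 0 is [[2, 2], [2, 2]] with rank 1, so corank 1. A Groebner basis of the Jacobian ideal J(f) in C{s,t} is {-s*t + t^4 - t^2, s*t^2 - s/3 + 4*t^3/3 - t/3, s^2 + 2*s*t + t^2}; counting standard monomials gives mu = 6. Corank 1: A-series; mu = 6 gives A_6.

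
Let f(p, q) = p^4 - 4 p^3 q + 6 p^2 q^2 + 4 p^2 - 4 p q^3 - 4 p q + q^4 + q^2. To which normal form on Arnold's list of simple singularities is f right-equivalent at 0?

A3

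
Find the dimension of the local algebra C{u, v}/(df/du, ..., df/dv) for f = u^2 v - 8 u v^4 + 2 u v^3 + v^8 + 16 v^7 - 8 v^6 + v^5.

The Hessian of f at 0 has rank 0. Corank 2; j^3 = u^2*v has shape L^2 M (L != M), so D-series; mu = 9 gives D_9.

9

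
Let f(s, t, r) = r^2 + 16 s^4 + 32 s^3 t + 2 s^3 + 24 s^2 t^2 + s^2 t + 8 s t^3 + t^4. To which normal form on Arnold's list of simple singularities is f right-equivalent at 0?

The Hessian of f at 0 is [[0, 0, 0], [0, 0, 0], [0, 0, 2]] with rank 1, so corank 2. A Groebner basis of the Jacobian ideal J(f) in C{s,t,r} is {s*t^2, -s*t/8 + t^3, s^2 + s*t/2, r}; counting standard monomials gives mu = 5. Corank 2; j^3 = s^2*(2*s + t) has shape L^2 M (L != M), so D-series; mu = 5 gives D_5.

D_5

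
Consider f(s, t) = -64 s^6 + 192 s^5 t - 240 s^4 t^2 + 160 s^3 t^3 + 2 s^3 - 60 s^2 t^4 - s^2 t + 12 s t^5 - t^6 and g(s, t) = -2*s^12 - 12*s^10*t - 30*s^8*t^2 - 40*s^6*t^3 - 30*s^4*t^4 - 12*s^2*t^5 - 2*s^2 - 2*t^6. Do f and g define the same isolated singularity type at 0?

No.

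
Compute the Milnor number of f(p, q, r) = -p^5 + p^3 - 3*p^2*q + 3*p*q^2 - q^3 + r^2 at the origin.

8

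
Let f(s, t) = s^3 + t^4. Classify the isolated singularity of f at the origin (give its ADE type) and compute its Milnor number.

Type E_6, Milnor number mu = 6.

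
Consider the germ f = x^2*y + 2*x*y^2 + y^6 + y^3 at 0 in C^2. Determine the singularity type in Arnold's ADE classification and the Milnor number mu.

Type D_7, Milnor number mu = 7.

The Hessian of f at 0 has rank 0. Corank 2; j^3 = y*(x + y)^2 has shape L^2 M (L != M), so D-series; mu = 7 gives D_7.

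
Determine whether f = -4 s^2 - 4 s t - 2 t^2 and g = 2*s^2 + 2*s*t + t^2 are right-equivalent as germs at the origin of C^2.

The Hessian of f at 0 has rank 2. Corank 0: nondegenerate Morse point, so A_1. The Hessian of g at 0 has rank 2. Corank 0: nondegenerate Morse point, so A_1. Both have type A_1, hence right-equivalent.

Yes.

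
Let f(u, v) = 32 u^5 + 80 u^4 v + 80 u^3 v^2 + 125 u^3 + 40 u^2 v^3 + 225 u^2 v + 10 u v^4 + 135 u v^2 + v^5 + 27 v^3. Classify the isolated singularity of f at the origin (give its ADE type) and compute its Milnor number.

The Hessian of f at 0 has rank 0. Corank 2; j^3 = (5*u + 3*v)^3 is a perfect cube, so E-series; the 5-jet and mu = 8 give E_8.

Type E_8, Milnor number mu = 8.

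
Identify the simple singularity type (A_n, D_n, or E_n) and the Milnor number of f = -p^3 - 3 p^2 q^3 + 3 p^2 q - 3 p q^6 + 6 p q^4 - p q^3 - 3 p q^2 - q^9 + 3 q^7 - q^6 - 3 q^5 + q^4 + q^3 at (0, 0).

The Hessian of f at 0 is [[0, 0], [0, 0]] with rank 0, so corank 2. A Groebner basis of the Jacobian ideal J(f) in C{p,q} is {p^3 - 3*p^2*q - 6*p^2 + 12*p*q - 6*q^2, 3*p^2 + p*q^2 - 6*p*q + 3*q^2, 3*p^2 - 6*p*q + q^3 + 3*q^2}; counting standard monomials gives mu = 7. Corank 2; j^3 = -(p - q)^3 is a perfect cube, so E-series; the 4-jet and mu = 7 give E_7.

Type E_{7}, Milnor number mu = 7.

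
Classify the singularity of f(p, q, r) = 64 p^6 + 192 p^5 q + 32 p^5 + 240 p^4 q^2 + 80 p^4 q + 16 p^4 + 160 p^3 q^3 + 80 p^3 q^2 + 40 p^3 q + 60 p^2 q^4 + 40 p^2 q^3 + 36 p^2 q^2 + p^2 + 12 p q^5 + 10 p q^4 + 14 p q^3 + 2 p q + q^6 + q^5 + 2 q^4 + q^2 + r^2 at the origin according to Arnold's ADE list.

The Hessian of f at 0 is [[2, 2, 0], [2, 2, 0], [0, 0, 2]] with rank 2, so corank 1. A Groebner basis of the Jacobian ideal J(f) in C{p,q,r} is {-p + q^3 - q, p^2 - q^2, p*q + q^2, r}; counting standard monomials gives mu = 4. Corank 1: A-series; mu = 4 gives A_4.

A4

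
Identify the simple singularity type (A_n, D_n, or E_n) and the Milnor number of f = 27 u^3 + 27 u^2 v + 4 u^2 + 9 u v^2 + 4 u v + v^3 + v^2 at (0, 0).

Type A2, Milnor number mu = 2.

The Hessian of f at 0 is [[8, 4], [4, 2]] with rank 1, so corank 1. A Groebner basis of the Jacobian ideal J(f) in C{u,v} is {v^2, u + v/2}; counting standard monomials gives mu = 2. Corank 1: A-series; mu = 2 gives A_2.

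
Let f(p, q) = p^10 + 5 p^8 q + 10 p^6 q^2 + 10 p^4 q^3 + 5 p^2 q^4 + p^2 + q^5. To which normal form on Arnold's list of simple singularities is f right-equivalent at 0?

A_4

The Hessian of f at 0 has rank 1. Corank 1: A-series; mu = 4 gives A_4.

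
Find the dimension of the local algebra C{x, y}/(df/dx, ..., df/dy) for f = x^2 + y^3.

The Hessian of f at 0 has rank 1. Corank 1: A-series; mu = 2 gives A_2.

2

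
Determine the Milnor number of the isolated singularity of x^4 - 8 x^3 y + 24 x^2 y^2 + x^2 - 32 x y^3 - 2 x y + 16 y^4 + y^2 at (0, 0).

The Hessian of f at 0 has rank 1. Corank 1: A-series; mu = 3 gives A_3.

3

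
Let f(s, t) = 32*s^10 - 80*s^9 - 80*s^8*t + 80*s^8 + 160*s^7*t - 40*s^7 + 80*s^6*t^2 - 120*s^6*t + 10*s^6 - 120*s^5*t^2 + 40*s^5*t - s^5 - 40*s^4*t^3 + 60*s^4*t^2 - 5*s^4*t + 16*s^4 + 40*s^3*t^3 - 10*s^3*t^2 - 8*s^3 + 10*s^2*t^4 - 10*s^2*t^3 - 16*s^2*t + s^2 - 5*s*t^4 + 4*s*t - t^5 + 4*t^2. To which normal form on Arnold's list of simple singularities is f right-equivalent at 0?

A_{4}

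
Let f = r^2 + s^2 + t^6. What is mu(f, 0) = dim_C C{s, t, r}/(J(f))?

5

The Hessian of f at 0 is [[2, 0, 0], [0, 0, 0], [0, 0, 2]] with rank 2, so corank 1. A Groebner basis of the Jacobian ideal J(f) in C{s,t,r} is {t^5, s, r}; counting standard monomials gives mu = 5. Corank 1: A-series; mu = 5 gives A_5.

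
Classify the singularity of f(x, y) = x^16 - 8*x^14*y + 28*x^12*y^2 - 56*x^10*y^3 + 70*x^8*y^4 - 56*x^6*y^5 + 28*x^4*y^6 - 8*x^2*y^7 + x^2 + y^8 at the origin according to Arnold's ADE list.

A_{7}

The Hessian of f at 0 is [[2, 0], [0, 0]] with rank 1, so corank 1. A Groebner basis of the Jacobian ideal J(f) in C{x,y} is {y^7, x}; counting standard monomials gives mu = 7. Corank 1: A-series; mu = 7 gives A_7.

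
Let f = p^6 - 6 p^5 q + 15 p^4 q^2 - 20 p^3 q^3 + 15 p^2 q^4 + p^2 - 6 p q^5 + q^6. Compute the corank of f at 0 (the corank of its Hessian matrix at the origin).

1

The Hessian at 0 is [[2, 0], [0, 0]] of rank 1; hence corank 1.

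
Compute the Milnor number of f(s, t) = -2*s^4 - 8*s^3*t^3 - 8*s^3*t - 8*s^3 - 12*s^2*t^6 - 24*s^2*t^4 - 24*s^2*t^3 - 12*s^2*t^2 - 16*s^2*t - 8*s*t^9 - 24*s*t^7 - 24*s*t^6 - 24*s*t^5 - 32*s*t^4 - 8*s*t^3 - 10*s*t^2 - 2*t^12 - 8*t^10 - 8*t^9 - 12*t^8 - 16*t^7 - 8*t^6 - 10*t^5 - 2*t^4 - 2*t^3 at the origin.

5

The Hessian of f at 0 has rank 0. Corank 2; j^3 = -2*(s + t)*(2*s + t)^2 has shape L^2 M (L != M), so D-series; mu = 5 gives D_5.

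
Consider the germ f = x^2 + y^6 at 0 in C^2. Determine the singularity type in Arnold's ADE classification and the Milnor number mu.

Type A5, Milnor number mu = 5.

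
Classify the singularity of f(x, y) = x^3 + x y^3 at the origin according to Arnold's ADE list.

The Hessian of f at 0 is [[0, 0], [0, 0]] with rank 0, so corank 2. A Groebner basis of the Jacobian ideal J(f) in C{x,y} is {x^3, x*y^2, 3*x^2 + y^3}; counting standard monomials gives mu = 7. Corank 2; j^3 = x^3 is a perfect cube, so E-series; the 4-jet and mu = 7 give E_7.

E_7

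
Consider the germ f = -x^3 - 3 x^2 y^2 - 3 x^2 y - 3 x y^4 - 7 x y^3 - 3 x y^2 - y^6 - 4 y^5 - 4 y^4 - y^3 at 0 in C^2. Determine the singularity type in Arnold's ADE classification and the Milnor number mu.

Type E_{7}, Milnor number mu = 7.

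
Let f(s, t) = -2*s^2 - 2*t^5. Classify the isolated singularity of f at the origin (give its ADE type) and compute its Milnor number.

The Hessian of f at 0 has rank 1. Corank 1: A-series; mu = 4 gives A_4.

Type A_{4}, Milnor number mu = 4.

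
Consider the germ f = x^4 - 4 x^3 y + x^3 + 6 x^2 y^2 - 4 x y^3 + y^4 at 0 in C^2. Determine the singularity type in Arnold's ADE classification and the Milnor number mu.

The Hessian of f at 0 is [[0, 0], [0, 0]] with rank 0, so corank 2. A Groebner basis of the Jacobian ideal J(f) in C{x,y} is {y^4, x*y^2 - y^3/3, x^2}; counting standard monomials gives mu = 6. Corank 2; j^3 = x^3 is a perfect cube, so E-series; the 4-jet and mu = 6 give E_6.

Type E_6, Milnor number mu = 6.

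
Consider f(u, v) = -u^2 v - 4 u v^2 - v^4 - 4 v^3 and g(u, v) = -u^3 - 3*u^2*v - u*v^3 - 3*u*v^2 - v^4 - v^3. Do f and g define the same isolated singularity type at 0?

No.

The Hessian of f at 0 is [[0, 0], [0, 0]] with rank 0, so corank 2. A Groebner basis of the Jacobian ideal J(f) in C{u,v} is {u^3 - 2*u^2 + 8*v^2, u^2/4 + v^3 - v^2, u*v + 2*v^2}; counting standard monomials gives mu = 5. Corank 2; j^3 = -v*(u + 2*v)^2 has shape L^2 M (L != M), so D-series; mu = 5 gives D_5. The Hessian of g at 0 is [[0, 0], [0, 0]] with rank 0, so corank 2. A Groebner basis of the Jacobian ideal J(g) in C{u,v} is {u^3 + 3*u^2*v + 6*u^2 + 12*u*v + 6*v^2, -3*u^2 + u*v^2 - 6*u*v - 3*v^2, 3*u^2 + 6*u*v + v^3 + 3*v^2}; counting standard monomials gives mu = 7. Corank 2; j^3 = -(u + v)^3 is a perfect cube, so E-series; the 4-jet and mu = 7 give E_7. f is D_5 but g is E_7, hence not right-equivalent.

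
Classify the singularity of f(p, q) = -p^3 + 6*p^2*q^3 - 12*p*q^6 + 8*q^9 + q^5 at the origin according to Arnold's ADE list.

The Hessian of f at 0 is [[0, 0], [0, 0]] with rank 0, so corank 2. A Groebner basis of the Jacobian ideal J(f) in C{p,q} is {-p^2/4 + p*q^3, q^4, p^3, p^2*q}; counting standard monomials gives mu = 8. Corank 2; j^3 = -p^3 is a perfect cube, so E-series; the 5-jet and mu = 8 give E_8.

E_{8}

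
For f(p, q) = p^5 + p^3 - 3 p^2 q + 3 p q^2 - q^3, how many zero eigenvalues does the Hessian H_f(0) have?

Hessian at 0 has rank 0.

2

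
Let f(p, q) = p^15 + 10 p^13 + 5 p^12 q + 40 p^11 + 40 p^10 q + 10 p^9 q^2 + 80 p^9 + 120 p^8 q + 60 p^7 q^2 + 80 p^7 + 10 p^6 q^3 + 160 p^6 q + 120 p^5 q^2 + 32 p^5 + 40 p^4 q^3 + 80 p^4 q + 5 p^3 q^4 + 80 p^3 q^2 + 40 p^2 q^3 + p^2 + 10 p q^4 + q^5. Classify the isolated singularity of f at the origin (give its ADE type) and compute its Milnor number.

Type A_{4}, Milnor number mu = 4.

The Hessian of f at 0 has rank 1. Corank 1: A-series; mu = 4 gives A_4.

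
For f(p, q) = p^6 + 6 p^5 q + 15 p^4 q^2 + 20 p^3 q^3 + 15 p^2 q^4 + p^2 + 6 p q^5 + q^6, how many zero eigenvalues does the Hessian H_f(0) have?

The Hessian at 0 is [[2, 0], [0, 0]] of rank 1; hence corank 1.

1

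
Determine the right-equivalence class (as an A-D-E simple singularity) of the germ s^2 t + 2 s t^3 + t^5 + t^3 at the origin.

The Hessian of f at 0 is [[0, 0], [0, 0]] with rank 0, so corank 2. A Groebner basis of the Jacobian ideal J(f) in C{s,t} is {t^3, s^2 + 3*t^2, s*t}; counting standard monomials gives mu = 4. Corank 2; j^3 = t*(s^2 + t^2) splits into three distinct lines over C (the quadratic factor has nonzero discriminant), so D_4.

D_{4}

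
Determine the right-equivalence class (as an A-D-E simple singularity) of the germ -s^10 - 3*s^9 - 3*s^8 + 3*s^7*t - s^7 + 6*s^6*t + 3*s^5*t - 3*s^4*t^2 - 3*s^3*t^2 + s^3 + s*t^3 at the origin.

E_7

The Hessian of f at 0 has rank 0. Corank 2; j^3 = s^3 is a perfect cube, so E-series; the 4-jet and mu = 7 give E_7.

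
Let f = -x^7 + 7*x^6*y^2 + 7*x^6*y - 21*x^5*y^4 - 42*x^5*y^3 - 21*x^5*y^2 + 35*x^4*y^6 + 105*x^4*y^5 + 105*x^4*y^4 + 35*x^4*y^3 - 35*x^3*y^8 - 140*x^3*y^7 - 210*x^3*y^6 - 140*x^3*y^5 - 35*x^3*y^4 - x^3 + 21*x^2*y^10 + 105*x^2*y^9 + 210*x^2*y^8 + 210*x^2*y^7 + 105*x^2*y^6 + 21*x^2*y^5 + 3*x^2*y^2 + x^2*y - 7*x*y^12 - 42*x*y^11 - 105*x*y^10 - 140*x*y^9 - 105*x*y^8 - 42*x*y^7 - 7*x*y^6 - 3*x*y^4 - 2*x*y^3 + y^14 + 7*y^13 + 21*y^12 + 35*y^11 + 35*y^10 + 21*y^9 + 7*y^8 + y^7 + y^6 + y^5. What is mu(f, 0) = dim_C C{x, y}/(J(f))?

8

The Hessian of f at 0 has rank 0. Corank 2; j^3 = -x^2*(x - y) has shape L^2 M (L != M), so D-series; mu = 8 gives D_8.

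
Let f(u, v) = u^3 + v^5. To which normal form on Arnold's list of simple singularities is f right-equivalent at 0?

E8

The Hessian of f at 0 has rank 0. Corank 2; j^3 = u^3 is a perfect cube, so E-series; the 5-jet and mu = 8 give E_8.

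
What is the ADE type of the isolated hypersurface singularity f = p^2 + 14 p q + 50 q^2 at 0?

A_{1}

The Hessian of f at 0 has rank 2. Corank 0: nondegenerate Morse point, so A_1.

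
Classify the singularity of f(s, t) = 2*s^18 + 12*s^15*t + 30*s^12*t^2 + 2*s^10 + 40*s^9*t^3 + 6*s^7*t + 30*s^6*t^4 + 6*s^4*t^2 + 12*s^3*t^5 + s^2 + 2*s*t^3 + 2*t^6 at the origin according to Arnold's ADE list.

The Hessian of f at 0 is [[2, 0], [0, 0]] with rank 1, so corank 1. A Groebner basis of the Jacobian ideal J(f) in C{s,t} is {s*t^2, s + t^3, s^2}; counting standard monomials gives mu = 5. Corank 1: A-series; mu = 5 gives A_5.

A_{5}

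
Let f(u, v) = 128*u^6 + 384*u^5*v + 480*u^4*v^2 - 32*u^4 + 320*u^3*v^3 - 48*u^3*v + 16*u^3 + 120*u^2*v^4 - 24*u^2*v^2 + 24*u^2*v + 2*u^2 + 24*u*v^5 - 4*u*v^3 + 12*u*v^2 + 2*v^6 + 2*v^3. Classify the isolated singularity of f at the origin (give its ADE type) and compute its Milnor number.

Type A_2, Milnor number mu = 2.

The Hessian of f at 0 is [[4, 0], [0, 0]] with rank 1, so corank 1. A Groebner basis of the Jacobian ideal J(f) in C{u,v} is {v^2, u}; counting standard monomials gives mu = 2. Corank 1: A-series; mu = 2 gives A_2.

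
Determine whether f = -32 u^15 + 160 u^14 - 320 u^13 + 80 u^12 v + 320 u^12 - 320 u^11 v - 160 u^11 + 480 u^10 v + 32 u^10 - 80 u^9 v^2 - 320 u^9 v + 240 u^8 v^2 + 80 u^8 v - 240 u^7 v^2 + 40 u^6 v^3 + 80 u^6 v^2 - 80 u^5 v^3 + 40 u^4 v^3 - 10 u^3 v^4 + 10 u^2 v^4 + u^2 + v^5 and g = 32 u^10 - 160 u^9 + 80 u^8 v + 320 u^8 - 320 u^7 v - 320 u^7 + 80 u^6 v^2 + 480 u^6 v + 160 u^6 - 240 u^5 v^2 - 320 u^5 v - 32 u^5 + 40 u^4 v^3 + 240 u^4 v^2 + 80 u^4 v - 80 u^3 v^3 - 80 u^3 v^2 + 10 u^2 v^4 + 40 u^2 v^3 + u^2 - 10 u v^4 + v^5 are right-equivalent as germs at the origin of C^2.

Yes.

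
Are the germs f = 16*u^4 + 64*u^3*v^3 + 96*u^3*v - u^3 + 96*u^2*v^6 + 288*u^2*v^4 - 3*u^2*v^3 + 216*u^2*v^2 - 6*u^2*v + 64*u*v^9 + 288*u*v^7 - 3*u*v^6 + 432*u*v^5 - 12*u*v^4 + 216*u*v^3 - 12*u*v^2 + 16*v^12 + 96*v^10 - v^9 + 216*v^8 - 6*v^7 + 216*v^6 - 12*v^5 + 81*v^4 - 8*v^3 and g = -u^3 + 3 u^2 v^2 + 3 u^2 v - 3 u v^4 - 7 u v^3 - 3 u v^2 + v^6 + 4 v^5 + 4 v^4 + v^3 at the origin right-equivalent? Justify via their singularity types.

No.

The Hessian of f at 0 has rank 0. Corank 2; j^3 = -(u + 2*v)^3 is a perfect cube, so E-series; the 4-jet and mu = 6 give E_6. The Hessian of g at 0 has rank 0. Corank 2; j^3 = -(u - v)^3 is a perfect cube, so E-series; the 4-jet and mu = 7 give E_7. f is E_6 but g is E_7, hence not right-equivalent.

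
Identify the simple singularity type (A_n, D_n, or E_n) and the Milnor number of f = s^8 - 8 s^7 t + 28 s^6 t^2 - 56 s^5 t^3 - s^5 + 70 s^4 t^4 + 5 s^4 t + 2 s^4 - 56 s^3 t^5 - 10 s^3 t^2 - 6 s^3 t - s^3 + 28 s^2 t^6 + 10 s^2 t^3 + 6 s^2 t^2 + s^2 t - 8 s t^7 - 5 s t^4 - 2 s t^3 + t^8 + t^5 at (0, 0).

The Hessian of f at 0 is [[0, 0], [0, 0]] with rank 0, so corank 2. A Groebner basis of the Jacobian ideal J(f) in C{s,t} is {s^2*t^2 - 13*s^2*t/4 - s^2 + 7*s*t^2/2 + 5*s*t/4 - 5*t^3/4, -59*s^2*t/8 - 2*s^2 + s*t^3 + 27*s*t^2/4 + 19*s*t/8 - 19*t^3/8, -23*s^2*t/2 - 3*s^2 + 9*s*t^2 + 7*s*t/2 + t^4 - 7*t^3/2, s^3 - 3*s^2*t - s^2 + 3*s*t^2 + s*t - t^3}; counting standard monomials gives mu = 9. Corank 2; j^3 = -s^2*(s - t) has shape L^2 M (L != M), so D-series; mu = 9 gives D_9.

Type D_9, Milnor number mu = 9.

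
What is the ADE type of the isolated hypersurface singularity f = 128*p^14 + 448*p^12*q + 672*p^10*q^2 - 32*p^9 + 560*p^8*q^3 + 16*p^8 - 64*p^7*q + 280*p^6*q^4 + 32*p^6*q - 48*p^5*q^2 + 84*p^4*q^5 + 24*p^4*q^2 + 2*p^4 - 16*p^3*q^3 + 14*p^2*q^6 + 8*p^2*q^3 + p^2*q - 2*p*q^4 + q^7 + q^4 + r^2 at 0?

D_5

The Hessian of f at 0 is [[0, 0, 0], [0, 0, 0], [0, 0, 2]] with rank 1, so corank 2. A Groebner basis of the Jacobian ideal J(f) in C{p,q,r} is {p^3, p^2/4 + q^3, p*q, r}; counting standard monomials gives mu = 5. Corank 2; j^3 = p^2*q has shape L^2 M (L != M), so D-series; mu = 5 gives D_5.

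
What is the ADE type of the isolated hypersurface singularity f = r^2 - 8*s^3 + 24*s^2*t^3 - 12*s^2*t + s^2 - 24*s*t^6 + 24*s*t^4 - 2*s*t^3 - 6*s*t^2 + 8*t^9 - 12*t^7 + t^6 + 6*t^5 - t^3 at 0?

A_{2}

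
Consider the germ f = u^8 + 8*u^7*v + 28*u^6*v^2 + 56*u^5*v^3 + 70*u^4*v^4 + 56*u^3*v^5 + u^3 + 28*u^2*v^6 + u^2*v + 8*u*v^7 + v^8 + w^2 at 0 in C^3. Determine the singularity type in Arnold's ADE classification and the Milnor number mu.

Type D9, Milnor number mu = 9.

The Hessian of f at 0 has rank 1. Corank 2; j^3 = u^2*(u + v) has shape L^2 M (L != M), so D-series; mu = 9 gives D_9.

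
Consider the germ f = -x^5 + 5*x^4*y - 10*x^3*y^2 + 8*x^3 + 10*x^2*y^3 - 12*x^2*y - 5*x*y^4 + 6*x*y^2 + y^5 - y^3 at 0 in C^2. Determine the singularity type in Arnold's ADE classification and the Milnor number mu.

The Hessian of f at 0 has rank 0. Corank 2; j^3 = (2*x - y)^3 is a perfect cube, so E-series; the 5-jet and mu = 8 give E_8.

Type E8, Milnor number mu = 8.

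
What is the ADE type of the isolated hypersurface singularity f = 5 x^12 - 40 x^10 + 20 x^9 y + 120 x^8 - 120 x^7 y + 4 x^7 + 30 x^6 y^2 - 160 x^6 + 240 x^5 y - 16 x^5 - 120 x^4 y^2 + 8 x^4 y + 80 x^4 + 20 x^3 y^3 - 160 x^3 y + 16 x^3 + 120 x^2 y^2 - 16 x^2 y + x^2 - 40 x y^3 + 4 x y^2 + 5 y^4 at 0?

The Hessian of f at 0 has rank 1. Corank 1: A-series; mu = 3 gives A_3.

A_{3}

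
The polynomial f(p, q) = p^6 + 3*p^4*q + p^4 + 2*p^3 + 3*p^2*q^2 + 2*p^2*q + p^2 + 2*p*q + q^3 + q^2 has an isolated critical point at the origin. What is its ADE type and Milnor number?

Type A_{2}, Milnor number mu = 2.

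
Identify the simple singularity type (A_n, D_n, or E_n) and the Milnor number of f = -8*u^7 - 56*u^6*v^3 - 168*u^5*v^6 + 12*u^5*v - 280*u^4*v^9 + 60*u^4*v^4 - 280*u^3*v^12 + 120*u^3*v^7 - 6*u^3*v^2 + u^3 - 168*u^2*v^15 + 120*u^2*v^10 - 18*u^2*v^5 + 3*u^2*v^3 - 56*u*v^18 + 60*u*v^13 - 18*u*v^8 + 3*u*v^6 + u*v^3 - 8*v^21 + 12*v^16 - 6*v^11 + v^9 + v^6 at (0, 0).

The Hessian of f at 0 has rank 0. Corank 2; j^3 = u^3 is a perfect cube, so E-series; the 4-jet and mu = 7 give E_7.

Type E_{7}, Milnor number mu = 7.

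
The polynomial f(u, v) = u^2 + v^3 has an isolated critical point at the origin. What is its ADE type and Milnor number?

Type A_{2}, Milnor number mu = 2.

The Hessian of f at 0 has rank 1. Corank 1: A-series; mu = 2 gives A_2.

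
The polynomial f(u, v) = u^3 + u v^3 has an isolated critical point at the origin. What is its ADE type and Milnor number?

Type E_7, Milnor number mu = 7.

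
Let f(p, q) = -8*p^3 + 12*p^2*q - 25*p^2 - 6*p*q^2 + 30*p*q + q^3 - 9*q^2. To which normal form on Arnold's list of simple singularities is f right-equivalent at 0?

A2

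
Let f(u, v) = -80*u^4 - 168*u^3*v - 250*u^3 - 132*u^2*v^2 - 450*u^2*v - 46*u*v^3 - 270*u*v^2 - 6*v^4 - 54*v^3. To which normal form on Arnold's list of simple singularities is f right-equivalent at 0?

The Hessian of f at 0 is [[0, 0], [0, 0]] with rank 0, so corank 2. A Groebner basis of the Jacobian ideal J(f) in C{u,v} is {1171875*u^2/4 + 703125*u*v/2 + v^4 - 125*v^3/4 + 421875*v^2/4, u^3 + 2475*u^2/4 + 1485*u*v/2 + 3*v^3/20 + 891*v^2/4, u^2*v - 2875*u^2/4 - 1725*u*v/2 - 17*v^3/60 - 1035*v^2/4, 625*u^2 + u*v^2 + 750*u*v + 8*v^3/15 + 225*v^2}; counting standard monomials gives mu = 7. Corank 2; j^3 = -2*(5*u + 3*v)^3 is a perfect cube, so E-series; the 4-jet and mu = 7 give E_7.

E_{7}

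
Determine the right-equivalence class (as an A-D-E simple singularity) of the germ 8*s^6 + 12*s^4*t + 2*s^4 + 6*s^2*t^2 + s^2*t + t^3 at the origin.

D_4

The Hessian of f at 0 is [[0, 0], [0, 0]] with rank 0, so corank 2. A Groebner basis of the Jacobian ideal J(f) in C{s,t} is {t^3, s^2 + 3*t^2, s*t}; counting standard monomials gives mu = 4. Corank 2; j^3 = t*(s^2 + t^2) splits into three distinct lines over C (the quadratic factor has nonzero discriminant), so D_4.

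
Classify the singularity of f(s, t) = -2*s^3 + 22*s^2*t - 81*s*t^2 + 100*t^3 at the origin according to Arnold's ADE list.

D4

The Hessian of f at 0 has rank 0. Corank 2; j^3 = -(s - 4*t)*(2*s^2 - 14*s*t + 25*t^2) splits into three distinct lines over C (the quadratic factor has nonzero discriminant), so D_4.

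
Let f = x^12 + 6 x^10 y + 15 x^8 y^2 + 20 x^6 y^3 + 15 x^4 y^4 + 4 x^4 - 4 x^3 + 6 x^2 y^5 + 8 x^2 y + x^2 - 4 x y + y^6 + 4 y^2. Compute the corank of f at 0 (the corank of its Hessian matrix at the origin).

The Hessian at 0 is [[2, -4], [-4, 8]] of rank 1; hence corank 1.

1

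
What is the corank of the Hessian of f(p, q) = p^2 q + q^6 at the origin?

Hessian at 0 has rank 0.

2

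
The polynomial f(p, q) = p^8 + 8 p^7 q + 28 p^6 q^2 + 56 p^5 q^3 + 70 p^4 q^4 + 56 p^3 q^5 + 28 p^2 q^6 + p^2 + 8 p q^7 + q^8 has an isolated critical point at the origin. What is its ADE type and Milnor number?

The Hessian of f at 0 is [[2, 0], [0, 0]] with rank 1, so corank 1. A Groebner basis of the Jacobian ideal J(f) in C{p,q} is {q^7, p}; counting standard monomials gives mu = 7. Corank 1: A-series; mu = 7 gives A_7.

Type A_{7}, Milnor number mu = 7.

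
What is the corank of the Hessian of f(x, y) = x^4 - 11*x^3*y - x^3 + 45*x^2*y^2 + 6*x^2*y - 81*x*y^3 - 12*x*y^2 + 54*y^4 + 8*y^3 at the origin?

Hessian at 0 has rank 0.

2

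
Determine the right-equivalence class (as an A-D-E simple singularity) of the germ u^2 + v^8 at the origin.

A_7

The Hessian of f at 0 has rank 1. Corank 1: A-series; mu = 7 gives A_7.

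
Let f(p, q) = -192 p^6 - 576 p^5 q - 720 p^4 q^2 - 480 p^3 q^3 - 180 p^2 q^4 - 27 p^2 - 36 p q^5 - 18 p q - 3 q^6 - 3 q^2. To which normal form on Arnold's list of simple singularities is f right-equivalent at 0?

A5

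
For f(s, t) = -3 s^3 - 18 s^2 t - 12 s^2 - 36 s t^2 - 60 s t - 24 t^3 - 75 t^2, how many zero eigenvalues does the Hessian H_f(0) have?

1

The Hessian at 0 is [[-24, -60], [-60, -150]] of rank 1; hence corank 1.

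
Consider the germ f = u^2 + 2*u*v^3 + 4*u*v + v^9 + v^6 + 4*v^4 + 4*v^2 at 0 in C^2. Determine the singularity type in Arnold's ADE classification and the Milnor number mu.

The Hessian of f at 0 has rank 1. Corank 1: A-series; mu = 8 gives A_8.

Type A8, Milnor number mu = 8.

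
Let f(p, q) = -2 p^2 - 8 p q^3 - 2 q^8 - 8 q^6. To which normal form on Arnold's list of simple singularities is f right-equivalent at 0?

The Hessian of f at 0 is [[-4, 0], [0, 0]] with rank 1, so corank 1. A Groebner basis of the Jacobian ideal J(f) in C{p,q} is {p^3, p^2*q, p/2 + q^3}; counting standard monomials gives mu = 7. Corank 1: A-series; mu = 7 gives A_7.

A_7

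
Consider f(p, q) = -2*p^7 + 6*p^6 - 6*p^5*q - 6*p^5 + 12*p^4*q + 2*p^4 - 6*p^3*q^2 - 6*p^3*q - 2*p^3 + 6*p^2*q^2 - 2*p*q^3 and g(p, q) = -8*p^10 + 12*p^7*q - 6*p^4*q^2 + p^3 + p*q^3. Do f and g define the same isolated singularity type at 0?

Yes.

The Hessian of f at 0 has rank 0. Corank 2; j^3 = -2*p^3 is a perfect cube, so E-series; the 4-jet and mu = 7 give E_7. The Hessian of g at 0 has rank 0. Corank 2; j^3 = p^3 is a perfect cube, so E-series; the 4-jet and mu = 7 give E_7. Both have type E_7, hence right-equivalent.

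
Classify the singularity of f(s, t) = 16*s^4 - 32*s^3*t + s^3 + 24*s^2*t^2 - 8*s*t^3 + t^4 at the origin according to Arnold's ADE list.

The Hessian of f at 0 has rank 0. Corank 2; j^3 = s^3 is a perfect cube, so E-series; the 4-jet and mu = 6 give E_6.

E_6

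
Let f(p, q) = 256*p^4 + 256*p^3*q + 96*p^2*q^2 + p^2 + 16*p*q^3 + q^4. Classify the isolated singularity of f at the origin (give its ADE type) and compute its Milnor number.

Type A3, Milnor number mu = 3.

The Hessian of f at 0 has rank 1. Corank 1: A-series; mu = 3 gives A_3.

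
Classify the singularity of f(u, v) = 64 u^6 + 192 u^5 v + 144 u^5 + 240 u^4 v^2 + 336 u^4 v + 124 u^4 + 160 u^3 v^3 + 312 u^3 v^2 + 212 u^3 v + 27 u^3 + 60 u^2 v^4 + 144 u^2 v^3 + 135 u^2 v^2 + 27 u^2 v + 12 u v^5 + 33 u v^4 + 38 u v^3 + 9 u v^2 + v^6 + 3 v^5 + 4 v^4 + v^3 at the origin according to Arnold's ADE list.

E6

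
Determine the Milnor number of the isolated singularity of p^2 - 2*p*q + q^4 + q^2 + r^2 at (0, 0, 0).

3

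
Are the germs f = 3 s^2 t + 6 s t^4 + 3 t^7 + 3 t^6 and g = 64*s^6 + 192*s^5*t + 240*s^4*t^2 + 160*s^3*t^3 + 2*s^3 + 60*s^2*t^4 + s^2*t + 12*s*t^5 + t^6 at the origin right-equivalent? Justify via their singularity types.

Yes.

The Hessian of f at 0 has rank 0. Corank 2; j^3 = 3*s^2*t has shape L^2 M (L != M), so D-series; mu = 7 gives D_7. The Hessian of g at 0 has rank 0. Corank 2; j^3 = s^2*(2*s + t) has shape L^2 M (L != M), so D-series; mu = 7 gives D_7. Both have type D_7, hence right-equivalent.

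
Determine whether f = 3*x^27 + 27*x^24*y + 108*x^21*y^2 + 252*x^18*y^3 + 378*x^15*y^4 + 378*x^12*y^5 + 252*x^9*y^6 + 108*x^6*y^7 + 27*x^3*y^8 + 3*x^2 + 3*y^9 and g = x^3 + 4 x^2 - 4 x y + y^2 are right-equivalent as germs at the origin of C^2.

No.

The Hessian of f at 0 is [[6, 0], [0, 0]] with rank 1, so corank 1. A Groebner basis of the Jacobian ideal J(f) in C{x,y} is {y^8, x}; counting standard monomials gives mu = 8. Corank 1: A-series; mu = 8 gives A_8. The Hessian of g at 0 is [[8, -4], [-4, 2]] with rank 1, so corank 1. A Groebner basis of the Jacobian ideal J(g) in C{x,y} is {y^2, x - y/2}; counting standard monomials gives mu = 2. Corank 1: A-series; mu = 2 gives A_2. f is A_8 but g is A_2, hence not right-equivalent.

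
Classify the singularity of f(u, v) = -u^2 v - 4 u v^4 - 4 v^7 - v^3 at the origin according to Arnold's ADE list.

The Hessian of f at 0 is [[0, 0], [0, 0]] with rank 0, so corank 2. A Groebner basis of the Jacobian ideal J(f) in C{u,v} is {v^3, u^2 + 3*v^2, u*v}; counting standard monomials gives mu = 4. Corank 2; j^3 = -v*(u^2 + v^2) splits into three distinct lines over C (the quadratic factor has nonzero discriminant), so D_4.

D_{4}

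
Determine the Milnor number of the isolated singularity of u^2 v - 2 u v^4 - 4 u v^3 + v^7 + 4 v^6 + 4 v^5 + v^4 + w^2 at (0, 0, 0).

The Hessian of f at 0 is [[0, 0, 0], [0, 0, 0], [0, 0, 2]] with rank 1, so corank 2. A Groebner basis of the Jacobian ideal J(f) in C{u,v,w} is {u*v^2, -u*v/2 + v^3, u^2 + 2*u*v, w}; counting standard monomials gives mu = 5. Corank 2; j^3 = u^2*v has shape L^2 M (L != M), so D-series; mu = 5 gives D_5.

5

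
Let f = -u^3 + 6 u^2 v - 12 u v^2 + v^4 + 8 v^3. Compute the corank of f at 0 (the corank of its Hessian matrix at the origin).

2

The Hessian at 0 is [[0, 0], [0, 0]] of rank 0; hence corank 2.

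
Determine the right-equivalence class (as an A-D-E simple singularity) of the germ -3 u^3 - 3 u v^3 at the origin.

E_7

The Hessian of f at 0 has rank 0. Corank 2; j^3 = -3*u^3 is a perfect cube, so E-series; the 4-jet and mu = 7 give E_7.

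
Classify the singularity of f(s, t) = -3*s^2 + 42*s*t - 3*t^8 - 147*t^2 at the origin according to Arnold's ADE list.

The Hessian of f at 0 has rank 1. Corank 1: A-series; mu = 7 gives A_7.

A7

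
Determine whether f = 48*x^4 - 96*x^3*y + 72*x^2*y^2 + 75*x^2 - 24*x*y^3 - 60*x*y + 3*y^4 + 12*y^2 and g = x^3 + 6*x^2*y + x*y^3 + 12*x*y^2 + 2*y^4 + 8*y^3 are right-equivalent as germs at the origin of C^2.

No.

The Hessian of f at 0 is [[150, -60], [-60, 24]] with rank 1, so corank 1. A Groebner basis of the Jacobian ideal J(f) in C{x,y} is {y^3, x - 2*y/5}; counting standard monomials gives mu = 3. Corank 1: A-series; mu = 3 gives A_3. The Hessian of g at 0 is [[0, 0], [0, 0]] with rank 0, so corank 2. A Groebner basis of the Jacobian ideal J(g) in C{x,y} is {x^3 + 6*x^2*y + 48*x^2 + 192*x*y + 192*y^2, -6*x^2 + x*y^2 - 24*x*y - 24*y^2, 3*x^2 + 12*x*y + y^3 + 12*y^2}; counting standard monomials gives mu = 7. Corank 2; j^3 = (x + 2*y)^3 is a perfect cube, so E-series; the 4-jet and mu = 7 give E_7. f is A_3 but g is E_7, hence not right-equivalent.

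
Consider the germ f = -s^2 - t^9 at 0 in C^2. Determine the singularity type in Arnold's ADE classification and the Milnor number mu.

Type A_8, Milnor number mu = 8.

The Hessian of f at 0 has rank 1. Corank 1: A-series; mu = 8 gives A_8.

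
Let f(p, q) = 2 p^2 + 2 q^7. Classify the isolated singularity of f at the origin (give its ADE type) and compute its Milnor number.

Type A6, Milnor number mu = 6.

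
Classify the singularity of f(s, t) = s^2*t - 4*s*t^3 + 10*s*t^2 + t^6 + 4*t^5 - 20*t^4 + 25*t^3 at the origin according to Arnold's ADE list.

D_7

The Hessian of f at 0 has rank 0. Corank 2; j^3 = t*(s + 5*t)^2 has shape L^2 M (L != M), so D-series; mu = 7 gives D_7.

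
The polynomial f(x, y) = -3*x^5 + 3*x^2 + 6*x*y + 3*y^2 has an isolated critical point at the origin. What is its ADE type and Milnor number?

Type A_{4}, Milnor number mu = 4.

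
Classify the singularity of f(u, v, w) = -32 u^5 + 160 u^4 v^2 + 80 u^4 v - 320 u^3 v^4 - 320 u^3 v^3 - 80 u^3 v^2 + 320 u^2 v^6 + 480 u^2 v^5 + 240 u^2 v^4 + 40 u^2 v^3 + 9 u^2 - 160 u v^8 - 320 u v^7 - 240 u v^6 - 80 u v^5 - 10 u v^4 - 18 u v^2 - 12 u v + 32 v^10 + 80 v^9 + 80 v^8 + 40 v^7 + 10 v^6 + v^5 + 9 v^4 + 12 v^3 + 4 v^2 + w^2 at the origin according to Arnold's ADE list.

The Hessian of f at 0 has rank 2. Corank 1: A-series; mu = 4 gives A_4.

A_4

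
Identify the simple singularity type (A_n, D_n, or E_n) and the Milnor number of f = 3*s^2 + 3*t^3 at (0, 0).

The Hessian of f at 0 is [[6, 0], [0, 0]] with rank 1, so corank 1. A Groebner basis of the Jacobian ideal J(f) in C{s,t} is {t^2, s}; counting standard monomials gives mu = 2. Corank 1: A-series; mu = 2 gives A_2.

Type A_2, Milnor number mu = 2.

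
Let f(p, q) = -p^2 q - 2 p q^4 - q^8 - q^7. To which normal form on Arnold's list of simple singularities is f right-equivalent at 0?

The Hessian of f at 0 is [[0, 0], [0, 0]] with rank 0, so corank 2. A Groebner basis of the Jacobian ideal J(f) in C{p,q} is {p^2*q^2, 8*p^2*q + p^2 + p*q^3, p*q + q^4, p^3}; counting standard monomials gives mu = 9. Corank 2; j^3 = -p^2*q has shape L^2 M (L != M), so D-series; mu = 9 gives D_9.

D9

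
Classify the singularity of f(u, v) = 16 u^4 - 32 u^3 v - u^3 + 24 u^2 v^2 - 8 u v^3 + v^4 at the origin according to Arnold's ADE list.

E_{6}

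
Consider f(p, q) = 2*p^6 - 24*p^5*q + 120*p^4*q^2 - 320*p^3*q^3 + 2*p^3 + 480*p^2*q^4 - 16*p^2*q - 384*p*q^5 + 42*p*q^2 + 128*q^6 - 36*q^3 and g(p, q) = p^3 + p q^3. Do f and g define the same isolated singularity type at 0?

No.

The Hessian of f at 0 has rank 0. Corank 2; j^3 = 2*(p - 3*q)^2*(p - 2*q) has shape L^2 M (L != M), so D-series; mu = 7 gives D_7. The Hessian of g at 0 has rank 0. Corank 2; j^3 = p^3 is a perfect cube, so E-series; the 4-jet and mu = 7 give E_7. f is D_7 but g is E_7, hence not right-equivalent.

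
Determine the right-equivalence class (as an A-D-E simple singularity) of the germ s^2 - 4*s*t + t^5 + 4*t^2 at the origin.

A4

The Hessian of f at 0 has rank 1. Corank 1: A-series; mu = 4 gives A_4.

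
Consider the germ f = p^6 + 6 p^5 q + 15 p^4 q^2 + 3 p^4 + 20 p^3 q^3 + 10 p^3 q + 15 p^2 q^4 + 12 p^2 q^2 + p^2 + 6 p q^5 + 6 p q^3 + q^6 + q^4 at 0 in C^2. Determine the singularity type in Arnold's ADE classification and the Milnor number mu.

Type A_3, Milnor number mu = 3.

The Hessian of f at 0 is [[2, 0], [0, 0]] with rank 1, so corank 1. A Groebner basis of the Jacobian ideal J(f) in C{p,q} is {q^3, p}; counting standard monomials gives mu = 3. Corank 1: A-series; mu = 3 gives A_3.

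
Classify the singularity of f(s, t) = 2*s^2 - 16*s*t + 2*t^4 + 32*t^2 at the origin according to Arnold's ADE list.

A_{3}

The Hessian of f at 0 is [[4, -16], [-16, 64]] with rank 1, so corank 1. A Groebner basis of the Jacobian ideal J(f) in C{s,t} is {t^3, s - 4*t}; counting standard monomials gives mu = 3. Corank 1: A-series; mu = 3 gives A_3.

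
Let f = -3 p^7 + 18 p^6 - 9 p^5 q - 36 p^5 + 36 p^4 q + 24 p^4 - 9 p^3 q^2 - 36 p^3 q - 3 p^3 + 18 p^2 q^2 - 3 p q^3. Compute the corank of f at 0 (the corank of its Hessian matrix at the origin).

2

The Hessian at 0 is [[0, 0], [0, 0]] of rank 0; hence corank 2.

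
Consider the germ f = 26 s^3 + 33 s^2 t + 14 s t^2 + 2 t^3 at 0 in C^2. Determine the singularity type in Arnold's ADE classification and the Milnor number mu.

Type D4, Milnor number mu = 4.

The Hessian of f at 0 has rank 0. Corank 2; j^3 = (2*s + t)*(13*s^2 + 10*s*t + 2*t^2) splits into three distinct lines over C (the quadratic factor has nonzero discriminant), so D_4.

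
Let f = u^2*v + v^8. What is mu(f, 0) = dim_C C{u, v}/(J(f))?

The Hessian of f at 0 is [[0, 0], [0, 0]] with rank 0, so corank 2. A Groebner basis of the Jacobian ideal J(f) in C{u,v} is {u^2/8 + v^7, u^3, u*v}; counting standard monomials gives mu = 9. Corank 2; j^3 = u^2*v has shape L^2 M (L != M), so D-series; mu = 9 gives D_9.

9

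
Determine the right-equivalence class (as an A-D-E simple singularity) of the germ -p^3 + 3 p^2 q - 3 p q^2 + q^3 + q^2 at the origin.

A_{2}

The Hessian of f at 0 has rank 1. Corank 1: A-series; mu = 2 gives A_2.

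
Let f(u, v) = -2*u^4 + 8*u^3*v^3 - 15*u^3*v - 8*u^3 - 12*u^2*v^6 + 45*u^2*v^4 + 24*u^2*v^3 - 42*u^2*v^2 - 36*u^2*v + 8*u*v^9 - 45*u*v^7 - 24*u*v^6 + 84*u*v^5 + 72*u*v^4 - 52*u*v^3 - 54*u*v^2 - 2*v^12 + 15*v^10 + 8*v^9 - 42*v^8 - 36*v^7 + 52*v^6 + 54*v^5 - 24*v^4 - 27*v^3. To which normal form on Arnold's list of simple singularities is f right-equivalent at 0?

The Hessian of f at 0 is [[0, 0], [0, 0]] with rank 0, so corank 2. A Groebner basis of the Jacobian ideal J(f) in C{u,v} is {768*u^2 + 2304*u*v + v^4 + 8*v^3 + 1728*v^2, u^3 + 252*u^2 + 756*u*v + 6*v^3 + 567*v^2, u^2*v - 104*u^2 - 312*u*v - 10*v^3/3 - 234*v^2, 32*u^2 + u*v^2 + 96*u*v + 11*v^3/6 + 72*v^2}; counting standard monomials gives mu = 7. Corank 2; j^3 = -(2*u + 3*v)^3 is a perfect cube, so E-series; the 4-jet and mu = 7 give E_7.

E7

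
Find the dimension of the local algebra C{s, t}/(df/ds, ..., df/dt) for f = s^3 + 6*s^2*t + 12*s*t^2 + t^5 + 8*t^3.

The Hessian of f at 0 has rank 0. Corank 2; j^3 = (s + 2*t)^3 is a perfect cube, so E-series; the 5-jet and mu = 8 give E_8.

8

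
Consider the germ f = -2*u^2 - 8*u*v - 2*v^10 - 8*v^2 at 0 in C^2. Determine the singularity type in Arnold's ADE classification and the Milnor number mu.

The Hessian of f at 0 has rank 1. Corank 1: A-series; mu = 9 gives A_9.

Type A_{9}, Milnor number mu = 9.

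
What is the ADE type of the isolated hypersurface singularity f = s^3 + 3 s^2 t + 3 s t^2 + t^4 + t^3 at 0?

E_6

The Hessian of f at 0 has rank 0. Corank 2; j^3 = (s + t)^3 is a perfect cube, so E-series; the 4-jet and mu = 6 give E_6.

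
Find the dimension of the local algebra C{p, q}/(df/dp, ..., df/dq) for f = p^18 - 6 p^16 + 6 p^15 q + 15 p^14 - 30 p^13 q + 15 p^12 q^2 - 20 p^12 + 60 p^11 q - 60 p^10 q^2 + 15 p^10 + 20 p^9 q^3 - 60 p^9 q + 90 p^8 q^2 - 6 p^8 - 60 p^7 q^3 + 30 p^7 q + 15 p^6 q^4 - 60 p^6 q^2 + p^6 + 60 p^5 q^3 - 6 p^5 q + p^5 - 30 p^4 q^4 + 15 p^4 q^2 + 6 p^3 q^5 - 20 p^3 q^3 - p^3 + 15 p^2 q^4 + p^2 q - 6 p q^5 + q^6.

The Hessian of f at 0 is [[0, 0], [0, 0]] with rank 0, so corank 2. A Groebner basis of the Jacobian ideal J(f) in C{p,q} is {p*q/6 + q^5, p*q^2, p^2 - p*q}; counting standard monomials gives mu = 7. Corank 2; j^3 = -p^2*(p - q) has shape L^2 M (L != M), so D-series; mu = 7 gives D_7.

7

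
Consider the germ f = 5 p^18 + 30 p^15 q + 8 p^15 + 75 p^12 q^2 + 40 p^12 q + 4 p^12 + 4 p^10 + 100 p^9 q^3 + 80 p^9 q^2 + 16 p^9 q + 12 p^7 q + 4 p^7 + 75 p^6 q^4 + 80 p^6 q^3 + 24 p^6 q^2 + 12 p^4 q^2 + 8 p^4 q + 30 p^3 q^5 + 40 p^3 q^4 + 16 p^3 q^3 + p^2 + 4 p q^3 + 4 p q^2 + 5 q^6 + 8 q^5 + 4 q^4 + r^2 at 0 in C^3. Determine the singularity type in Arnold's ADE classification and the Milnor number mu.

Type A5, Milnor number mu = 5.

The Hessian of f at 0 has rank 2. Corank 1: A-series; mu = 5 gives A_5.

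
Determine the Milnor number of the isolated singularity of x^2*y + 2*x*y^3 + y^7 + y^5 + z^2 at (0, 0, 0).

8

The Hessian of f at 0 is [[0, 0, 0], [0, 0, 0], [0, 0, 2]] with rank 1, so corank 2. A Groebner basis of the Jacobian ideal J(f) in C{x,y,z} is {x^2*y^2 + x^2/7 + x*y^2/7, x^3 - x^2/7 - x*y^2/7, x*y + y^3, z}; counting standard monomials gives mu = 8. Corank 2; j^3 = x^2*y has shape L^2 M (L != M), so D-series; mu = 8 gives D_8.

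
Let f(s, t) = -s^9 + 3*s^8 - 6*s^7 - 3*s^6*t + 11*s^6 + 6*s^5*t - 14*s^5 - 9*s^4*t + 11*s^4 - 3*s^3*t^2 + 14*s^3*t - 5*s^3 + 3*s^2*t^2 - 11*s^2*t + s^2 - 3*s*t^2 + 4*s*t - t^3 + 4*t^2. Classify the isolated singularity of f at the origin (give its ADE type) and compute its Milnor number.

Type A2, Milnor number mu = 2.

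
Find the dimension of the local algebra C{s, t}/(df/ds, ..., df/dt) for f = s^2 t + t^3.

4

The Hessian of f at 0 has rank 0. Corank 2; j^3 = t*(s^2 + t^2) splits into three distinct lines over C (the quadratic factor has nonzero discriminant), so D_4.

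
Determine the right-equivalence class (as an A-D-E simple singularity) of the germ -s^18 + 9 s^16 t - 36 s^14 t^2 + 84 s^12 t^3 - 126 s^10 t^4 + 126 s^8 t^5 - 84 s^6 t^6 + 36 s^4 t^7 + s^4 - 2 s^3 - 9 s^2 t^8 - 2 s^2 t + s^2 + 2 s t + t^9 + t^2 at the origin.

A_{8}

The Hessian of f at 0 has rank 1. Corank 1: A-series; mu = 8 gives A_8.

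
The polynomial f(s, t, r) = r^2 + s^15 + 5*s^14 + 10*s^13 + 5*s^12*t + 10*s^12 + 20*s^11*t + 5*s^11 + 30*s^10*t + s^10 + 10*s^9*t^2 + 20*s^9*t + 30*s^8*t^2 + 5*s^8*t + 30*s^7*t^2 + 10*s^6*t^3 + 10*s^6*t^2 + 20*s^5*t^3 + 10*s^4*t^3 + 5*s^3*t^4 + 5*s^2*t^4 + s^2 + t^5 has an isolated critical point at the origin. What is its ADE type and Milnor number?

Type A_4, Milnor number mu = 4.

The Hessian of f at 0 has rank 2. Corank 1: A-series; mu = 4 gives A_4.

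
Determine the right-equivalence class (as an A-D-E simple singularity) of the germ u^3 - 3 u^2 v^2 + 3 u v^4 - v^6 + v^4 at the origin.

E6

The Hessian of f at 0 has rank 0. Corank 2; j^3 = u^3 is a perfect cube, so E-series; the 4-jet and mu = 6 give E_6.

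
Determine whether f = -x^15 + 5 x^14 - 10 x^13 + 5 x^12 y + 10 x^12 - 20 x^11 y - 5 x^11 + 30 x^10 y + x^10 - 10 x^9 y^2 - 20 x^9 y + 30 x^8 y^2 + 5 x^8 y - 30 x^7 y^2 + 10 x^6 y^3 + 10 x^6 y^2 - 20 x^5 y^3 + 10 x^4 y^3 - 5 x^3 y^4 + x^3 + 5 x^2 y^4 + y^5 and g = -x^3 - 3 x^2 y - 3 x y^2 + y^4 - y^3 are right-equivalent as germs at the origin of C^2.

No.

The Hessian of f at 0 has rank 0. Corank 2; j^3 = x^3 is a perfect cube, so E-series; the 5-jet and mu = 8 give E_8. The Hessian of g at 0 has rank 0. Corank 2; j^3 = -(x + y)^3 is a perfect cube, so E-series; the 4-jet and mu = 6 give E_6. f is E_8 but g is E_6, hence not right-equivalent.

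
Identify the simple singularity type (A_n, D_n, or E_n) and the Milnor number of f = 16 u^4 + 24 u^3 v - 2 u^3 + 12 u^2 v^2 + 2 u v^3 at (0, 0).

The Hessian of f at 0 is [[0, 0], [0, 0]] with rank 0, so corank 2. A Groebner basis of the Jacobian ideal J(f) in C{u,v} is {3*u^2/4 + v^4 - v^3/4, u^3, u^2*v + u^2/4 - v^3/12, -u^2 + u*v^2 + v^3/3}; counting standard monomials gives mu = 7. Corank 2; j^3 = -2*u^3 is a perfect cube, so E-series; the 4-jet and mu = 7 give E_7.

Type E_7, Milnor number mu = 7.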